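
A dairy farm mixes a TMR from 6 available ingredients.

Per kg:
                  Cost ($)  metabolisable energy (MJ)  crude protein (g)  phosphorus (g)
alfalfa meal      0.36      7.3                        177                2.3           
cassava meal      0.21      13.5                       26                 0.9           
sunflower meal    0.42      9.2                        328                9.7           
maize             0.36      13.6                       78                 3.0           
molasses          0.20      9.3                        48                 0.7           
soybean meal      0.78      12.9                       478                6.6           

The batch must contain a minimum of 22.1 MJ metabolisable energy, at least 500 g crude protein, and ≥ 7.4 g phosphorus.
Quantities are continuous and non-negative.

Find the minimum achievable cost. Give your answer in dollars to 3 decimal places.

$0.752

Let x1 = kg of alfalfa meal, x2 = kg of cassava meal, x3 = kg of sunflower meal, x4 = kg of maize, x5 = kg of molasses, x6 = kg of soybean meal.
Minimize 0.36x1 + 0.21x2 + 0.42x3 + 0.36x4 + 0.2x5 + 0.78x6 subject to:
  7.3x1 + 13.5x2 + 9.2x3 + 13.6x4 + 9.3x5 + 12.9x6 ≥ 22.1   (metabolisable energy)
  177x1 + 26x2 + 328x3 + 78x4 + 48x5 + 478x6 ≥ 500   (crude protein)
  2.3x1 + 0.9x2 + 9.7x3 + 3x4 + 0.7x5 + 6.6x6 ≥ 7.4   (phosphorus)
  x1, x2, x3, x4, x5, x6 ≥ 0.
The minimum-cost mix takes nothing from alfalfa meal, maize, molasses, soybean meal — only cassava meal, sunflower meal. Binding constraints: metabolisable energy and crude protein.
Optimal quantities: cassava meal = 0.6324 kg, sunflower meal = 1.474 kg.
Total cost: 0.21·0.6324 + 0.42·1.474 = 0.75188.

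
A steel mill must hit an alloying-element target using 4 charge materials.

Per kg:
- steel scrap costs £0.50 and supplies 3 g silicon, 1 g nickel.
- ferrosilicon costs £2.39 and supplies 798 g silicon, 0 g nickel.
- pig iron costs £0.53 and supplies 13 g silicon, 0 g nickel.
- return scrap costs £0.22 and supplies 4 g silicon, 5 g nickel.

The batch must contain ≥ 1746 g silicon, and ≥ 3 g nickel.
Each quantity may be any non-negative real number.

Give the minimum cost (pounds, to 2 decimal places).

Set it up as a linear program. Let x1 = kg of steel scrap, x2 = kg of ferrosilicon, x3 = kg of pig iron, x4 = kg of return scrap.
Minimize 0.5x1 + 2.39x2 + 0.53x3 + 0.22x4 subject to:
  3x1 + 798x2 + 13x3 + 4x4 ≥ 1746   (silicon)
  1x1 + 5x4 ≥ 3   (nickel)
  x1, x2, x3, x4 ≥ 0.
The optimal basis is {ferrosilicon, return scrap}; steel scrap, pig iron drop out. Binding constraints: silicon and nickel.
Optimal quantities: ferrosilicon = 2.185 kg, return scrap = 0.6 kg.
Objective = 2.39·2.185 + 0.22·0.6 = 5.3542.

£5.35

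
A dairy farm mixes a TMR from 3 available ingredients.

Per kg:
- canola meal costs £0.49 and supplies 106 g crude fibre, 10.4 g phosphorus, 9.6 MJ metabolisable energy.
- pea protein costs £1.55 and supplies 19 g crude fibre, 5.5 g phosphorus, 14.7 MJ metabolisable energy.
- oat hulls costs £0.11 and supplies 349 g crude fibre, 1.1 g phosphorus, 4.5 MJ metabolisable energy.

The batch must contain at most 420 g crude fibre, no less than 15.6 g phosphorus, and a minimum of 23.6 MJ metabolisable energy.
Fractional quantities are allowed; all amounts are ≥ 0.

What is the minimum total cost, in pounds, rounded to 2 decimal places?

£1.14

Let x1 = kg of canola meal, x2 = kg of pea protein, x3 = kg of oat hulls.
Minimize 0.49x1 + 1.55x2 + 0.11x3 subject to:
  106x1 + 19x2 + 349x3 ≤ 420   (crude fibre)
  10.4x1 + 5.5x2 + 1.1x3 ≥ 15.6   (phosphorus)
  9.6x1 + 14.7x2 + 4.5x3 ≥ 23.6   (metabolisable energy)
  x1, x2, x3 ≥ 0.
The optimal basis is {canola meal, oat hulls}; pea protein drops out. There the crude fibre and metabolisable energy constraints are tight.
That vertex is x1 = 2.209, x3 = 0.5326.
Total cost: 0.49·2.209 + 0.11·0.5326 = 1.1410.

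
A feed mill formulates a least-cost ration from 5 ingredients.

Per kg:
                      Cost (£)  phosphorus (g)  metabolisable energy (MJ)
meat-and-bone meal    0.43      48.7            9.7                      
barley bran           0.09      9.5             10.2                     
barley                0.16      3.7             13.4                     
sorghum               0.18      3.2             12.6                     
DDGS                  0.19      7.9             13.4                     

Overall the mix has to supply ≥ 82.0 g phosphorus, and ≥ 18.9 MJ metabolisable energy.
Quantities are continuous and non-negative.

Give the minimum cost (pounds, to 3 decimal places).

£0.726

Let x1 = kg of meat-and-bone meal, x2 = kg of barley bran, x3 = kg of barley, x4 = kg of sorghum, x5 = kg of DDGS.
Minimize 0.43x1 + 0.09x2 + 0.16x3 + 0.18x4 + 0.19x5 with:
  48.7x1 + 9.5x2 + 3.7x3 + 3.2x4 + 7.9x5 ≥ 82   (phosphorus)
  9.7x1 + 10.2x2 + 13.4x3 + 12.6x4 + 13.4x5 ≥ 18.9   (metabolisable energy)
  x1, x2, x3, x4, x5 ≥ 0.
At the optimum only meat-and-bone meal, barley bran are positive (barley, sorghum, DDGS = 0). Binding constraints: phosphorus and metabolisable energy.
That vertex is x1 = 1.623, x2 = 0.309.
Hence cost = 0.43·1.623 + 0.09·0.309 = £0.72570.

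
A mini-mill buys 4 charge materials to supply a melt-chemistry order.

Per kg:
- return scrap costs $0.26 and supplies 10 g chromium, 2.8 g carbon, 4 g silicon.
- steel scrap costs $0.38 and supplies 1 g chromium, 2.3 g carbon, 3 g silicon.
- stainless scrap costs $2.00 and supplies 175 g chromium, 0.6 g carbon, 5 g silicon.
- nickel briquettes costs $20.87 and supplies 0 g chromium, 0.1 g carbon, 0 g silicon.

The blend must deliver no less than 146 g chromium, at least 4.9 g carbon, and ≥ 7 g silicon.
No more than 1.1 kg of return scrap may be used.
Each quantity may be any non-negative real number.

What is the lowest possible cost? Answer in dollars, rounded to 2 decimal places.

Let x1 = kg of return scrap, x2 = kg of steel scrap, x3 = kg of stainless scrap, x4 = kg of nickel briquettes.
min 0.26x1 + 0.38x2 + 2x3 + 20.87x4 subject to:
  10x1 + 1x2 + 175x3 ≥ 146   (chromium)
  2.8x1 + 2.3x2 + 0.6x3 + 0.1x4 ≥ 4.9   (carbon)
  4x1 + 3x2 + 5x3 ≥ 7   (silicon)
  x1 ≤ 1.1
  x1, x2, x3, x4 ≥ 0.
The optimal basis is {return scrap, steel scrap, stainless scrap}; nickel briquettes drops out. There the chromium, carbon, the return scrap cap constraints are tight.
That vertex is x1 = 1.1, x2 = 0.5909, x3 = 0.7681.
Hence cost = 0.26·1.1 + 0.38·0.5909 + 2·0.7681 = $2.0467.

$2.05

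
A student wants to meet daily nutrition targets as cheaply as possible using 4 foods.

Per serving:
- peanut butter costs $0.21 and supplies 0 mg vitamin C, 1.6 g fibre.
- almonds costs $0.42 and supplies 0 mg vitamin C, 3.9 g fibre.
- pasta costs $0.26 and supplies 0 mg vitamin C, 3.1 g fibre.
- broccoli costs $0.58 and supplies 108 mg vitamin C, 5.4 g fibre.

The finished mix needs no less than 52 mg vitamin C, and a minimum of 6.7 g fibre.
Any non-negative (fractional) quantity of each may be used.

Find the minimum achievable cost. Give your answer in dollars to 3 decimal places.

This is a linear program. Let x1 = servings of peanut butter, x2 = servings of almonds, x3 = servings of pasta, x4 = servings of broccoli.
Minimise 0.21x1 + 0.42x2 + 0.26x3 + 0.58x4 subject to:
  108x4 ≥ 52   (vitamin C)
  1.6x1 + 3.9x2 + 3.1x3 + 5.4x4 ≥ 6.7   (fibre)
  x1, x2, x3, x4 ≥ 0.
The optimal basis is {pasta, broccoli}; peanut butter, almonds drop out. The vitamin C and fibre requirements are met with equality.
So pasta = 1.323 servings, broccoli = 0.4815 servings.
Hence cost = 0.26·1.323 + 0.58·0.4815 = $0.62325.

$0.623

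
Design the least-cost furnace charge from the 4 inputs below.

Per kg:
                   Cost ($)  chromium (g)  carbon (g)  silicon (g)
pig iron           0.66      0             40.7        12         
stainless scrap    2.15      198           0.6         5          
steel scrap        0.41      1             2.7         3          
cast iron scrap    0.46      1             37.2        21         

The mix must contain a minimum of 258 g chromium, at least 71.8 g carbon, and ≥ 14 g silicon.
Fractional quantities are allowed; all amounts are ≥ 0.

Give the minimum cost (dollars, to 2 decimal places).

$3.66

Treat it as an LP. Let x1 = kg of pig iron, x2 = kg of stainless scrap, x3 = kg of steel scrap, x4 = kg of cast iron scrap.
Minimise 0.66x1 + 2.15x2 + 0.41x3 + 0.46x4 subject to:
  198x2 + 1x3 + 1x4 ≥ 258   (chromium)
  40.7x1 + 0.6x2 + 2.7x3 + 37.2x4 ≥ 71.8   (carbon)
  12x1 + 5x2 + 3x3 + 21x4 ≥ 14   (silicon)
  x1, x2, x3, x4 ≥ 0.
The optimal basis is {stainless scrap, cast iron scrap}; pig iron, steel scrap drop out. Binding constraints: chromium and carbon.
Solving gives x2 = 1.293, x4 = 1.909.
Total cost: 2.15·1.293 + 0.46·1.909 = 3.6581.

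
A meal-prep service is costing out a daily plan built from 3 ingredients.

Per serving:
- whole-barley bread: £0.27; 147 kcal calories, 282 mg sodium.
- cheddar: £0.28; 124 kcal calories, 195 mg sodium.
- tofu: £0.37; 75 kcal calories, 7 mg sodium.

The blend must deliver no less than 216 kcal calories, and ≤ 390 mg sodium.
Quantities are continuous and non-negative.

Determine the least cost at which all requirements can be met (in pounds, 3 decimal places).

£0.426

Let x1 = servings of whole-barley bread, x2 = servings of cheddar, x3 = servings of tofu.
Minimize 0.27x1 + 0.28x2 + 0.37x3 subject to:
  147x1 + 124x2 + 75x3 ≥ 216   (calories)
  282x1 + 195x2 + 7x3 ≤ 390   (sodium)
  x1, x2, x3 ≥ 0.
The optimal basis is {whole-barley bread, cheddar}; tofu drops out. The calories and sodium requirements are met with equality.
So whole-barley bread = 0.99 servings, cheddar = 0.5683 servings.
Hence cost = 0.27·0.99 + 0.28·0.5683 = £0.42642.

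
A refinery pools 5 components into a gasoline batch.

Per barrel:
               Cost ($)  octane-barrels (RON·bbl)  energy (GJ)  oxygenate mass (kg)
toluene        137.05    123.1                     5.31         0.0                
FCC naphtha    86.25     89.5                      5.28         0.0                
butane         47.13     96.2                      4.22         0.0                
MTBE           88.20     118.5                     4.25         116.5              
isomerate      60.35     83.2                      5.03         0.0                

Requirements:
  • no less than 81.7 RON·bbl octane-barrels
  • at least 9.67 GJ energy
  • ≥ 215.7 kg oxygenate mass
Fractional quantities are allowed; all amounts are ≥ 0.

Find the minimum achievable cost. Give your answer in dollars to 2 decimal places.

Let x1 = barrels of toluene, x2 = barrels of FCC naphtha, x3 = barrels of butane, x4 = barrels of MTBE, x5 = barrels of isomerate.
Minimise 137.05x1 + 86.25x2 + 47.13x3 + 88.2x4 + 60.35x5 with:
  123.1x1 + 89.5x2 + 96.2x3 + 118.5x4 + 83.2x5 ≥ 81.7   (octane-barrels)
  5.31x1 + 5.28x2 + 4.22x3 + 4.25x4 + 5.03x5 ≥ 9.67   (energy)
  116.5x4 ≥ 215.7   (oxygenate mass)
  x1, x2, x3, x4, x5 ≥ 0.
The cheapest feasible vertex uses only butane, MTBE; toluene, FCC naphtha, isomerate are not used. Binding constraints: energy and oxygenate mass.
Solving gives x3 = 0.4268, x4 = 1.8515.
Total cost: 47.13·0.4268 + 88.2·1.8515 = 183.4174.

$183.42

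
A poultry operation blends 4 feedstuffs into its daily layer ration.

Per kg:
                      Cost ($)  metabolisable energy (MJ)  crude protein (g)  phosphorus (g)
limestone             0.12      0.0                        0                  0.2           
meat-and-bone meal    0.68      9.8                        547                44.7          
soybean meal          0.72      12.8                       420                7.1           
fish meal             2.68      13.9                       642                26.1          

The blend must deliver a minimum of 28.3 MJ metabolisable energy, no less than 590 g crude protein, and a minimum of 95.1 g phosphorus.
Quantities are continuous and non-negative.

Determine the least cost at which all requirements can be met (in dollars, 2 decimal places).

$1.85

Treat it as an LP. Let x1 = kg of limestone, x2 = kg of meat-and-bone meal, x3 = kg of soybean meal, x4 = kg of fish meal.
Minimize 0.12x1 + 0.68x2 + 0.72x3 + 2.68x4 s.t.:
  9.8x2 + 12.8x3 + 13.9x4 ≥ 28.3   (metabolisable energy)
  547x2 + 420x3 + 642x4 ≥ 590   (crude protein)
  0.2x1 + 44.7x2 + 7.1x3 + 26.1x4 ≥ 95.1   (phosphorus)
  x1, x2, x3, x4 ≥ 0.
The optimal basis is {meat-and-bone meal, soybean meal}; limestone, fish meal drop out. There the metabolisable energy and phosphorus constraints are tight.
Optimal quantities: meat-and-bone meal = 2.022 kg, soybean meal = 0.6626 kg.
Cost = 0.68·2.022 + 0.72·0.6626 = 1.8520.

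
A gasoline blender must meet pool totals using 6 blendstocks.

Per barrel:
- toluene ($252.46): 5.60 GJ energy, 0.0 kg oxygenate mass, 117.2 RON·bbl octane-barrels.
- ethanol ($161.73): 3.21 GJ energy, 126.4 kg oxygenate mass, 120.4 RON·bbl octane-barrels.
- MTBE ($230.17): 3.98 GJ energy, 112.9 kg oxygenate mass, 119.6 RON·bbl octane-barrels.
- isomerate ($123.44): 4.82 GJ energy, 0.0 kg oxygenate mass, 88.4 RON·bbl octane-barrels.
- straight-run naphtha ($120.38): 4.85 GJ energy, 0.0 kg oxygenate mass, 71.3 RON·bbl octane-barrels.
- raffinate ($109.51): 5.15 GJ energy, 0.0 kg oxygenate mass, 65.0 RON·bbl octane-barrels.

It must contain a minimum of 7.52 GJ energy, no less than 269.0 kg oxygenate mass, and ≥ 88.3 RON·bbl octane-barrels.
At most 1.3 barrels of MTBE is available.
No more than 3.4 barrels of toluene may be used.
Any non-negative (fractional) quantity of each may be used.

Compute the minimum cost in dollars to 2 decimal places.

$358.83

This is a linear program. Let x1 = barrels of toluene, x2 = barrels of ethanol, x3 = barrels of MTBE, x4 = barrels of isomerate, x5 = barrels of straight-run naphtha, x6 = barrels of raffinate.
Minimise 252.46x1 + 161.73x2 + 230.17x3 + 123.44x4 + 120.38x5 + 109.51x6 with:
  5.6x1 + 3.21x2 + 3.98x3 + 4.82x4 + 4.85x5 + 5.15x6 ≥ 7.52   (energy)
  126.4x2 + 112.9x3 ≥ 269   (oxygenate mass)
  117.2x1 + 120.4x2 + 119.6x3 + 88.4x4 + 71.3x5 + 65x6 ≥ 88.3   (octane-barrels)
  x3 ≤ 1.3
  x1 ≤ 3.4
  x1, x2, x3, x4, x5, x6 ≥ 0.
The optimal basis is {ethanol, raffinate}; toluene, MTBE, isomerate, straight-run naphtha drop out. Binding constraints: energy and oxygenate mass.
That vertex is x2 = 2.12816, x6 = 0.133707.
Objective = 161.73·2.12816 + 109.51·0.133707 = 358.8296.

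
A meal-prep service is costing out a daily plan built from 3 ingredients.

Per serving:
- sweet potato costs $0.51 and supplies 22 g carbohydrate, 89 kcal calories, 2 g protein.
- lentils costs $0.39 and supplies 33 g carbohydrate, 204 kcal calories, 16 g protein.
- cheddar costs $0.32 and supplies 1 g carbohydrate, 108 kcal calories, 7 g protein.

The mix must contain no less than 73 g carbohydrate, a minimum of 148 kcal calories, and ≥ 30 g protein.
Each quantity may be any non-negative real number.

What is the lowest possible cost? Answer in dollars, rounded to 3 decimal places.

Treat it as an LP. Let x1 = servings of sweet potato, x2 = servings of lentils, x3 = servings of cheddar.
min 0.51x1 + 0.39x2 + 0.32x3 subject to:
  22x1 + 33x2 + 1x3 ≥ 73   (carbohydrate)
  89x1 + 204x2 + 108x3 ≥ 148   (calories)
  2x1 + 16x2 + 7x3 ≥ 30   (protein)
  x1, x2, x3 ≥ 0.
At the optimum only lentils is positive (sweet potato, cheddar = 0). There the carbohydrate constraint is tight.
Solving gives x2 = 2.212.
Objective = 0.39·2.212 = 0.86268.

$0.863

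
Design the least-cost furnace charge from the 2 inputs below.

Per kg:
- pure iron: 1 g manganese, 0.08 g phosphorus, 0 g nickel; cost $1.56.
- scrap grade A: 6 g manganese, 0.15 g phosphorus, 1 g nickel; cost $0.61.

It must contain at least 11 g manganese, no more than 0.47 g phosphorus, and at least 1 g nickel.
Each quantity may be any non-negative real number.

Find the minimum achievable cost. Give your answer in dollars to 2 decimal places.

$1.12

This is a linear program. Let x1 = kg of pure iron, x2 = kg of scrap grade A.
min 1.56x1 + 0.61x2 subject to:
  1x1 + 6x2 ≥ 11   (manganese)
  0.08x1 + 0.15x2 ≤ 0.47   (phosphorus)
  1x2 ≥ 1   (nickel)
  x1, x2 ≥ 0.
The cheapest feasible vertex uses only scrap grade A; pure iron is not used. Binding constraint: manganese.
That vertex is x2 = 1.833.
Cost = 0.61·1.833 = 1.1181.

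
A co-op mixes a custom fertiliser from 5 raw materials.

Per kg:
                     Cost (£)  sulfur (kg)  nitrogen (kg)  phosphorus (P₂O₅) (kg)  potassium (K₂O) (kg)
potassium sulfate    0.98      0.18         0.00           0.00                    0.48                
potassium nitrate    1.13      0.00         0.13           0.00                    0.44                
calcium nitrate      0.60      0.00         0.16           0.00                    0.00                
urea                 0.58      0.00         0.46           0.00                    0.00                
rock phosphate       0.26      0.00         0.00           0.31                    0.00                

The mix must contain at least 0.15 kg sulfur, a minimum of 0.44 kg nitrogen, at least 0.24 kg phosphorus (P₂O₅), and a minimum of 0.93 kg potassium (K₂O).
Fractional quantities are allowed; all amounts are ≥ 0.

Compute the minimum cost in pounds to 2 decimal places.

£2.65

Let x1 = kg of potassium sulfate, x2 = kg of potassium nitrate, x3 = kg of calcium nitrate, x4 = kg of urea, x5 = kg of rock phosphate.
Minimize 0.98x1 + 1.13x2 + 0.6x3 + 0.58x4 + 0.26x5 with:
  0.18x1 ≥ 0.15   (sulfur)
  0.13x2 + 0.16x3 + 0.46x4 ≥ 0.44   (nitrogen)
  0.31x5 ≥ 0.24   (phosphorus (P₂O₅))
  0.48x1 + 0.44x2 ≥ 0.93   (potassium (K₂O))
  x1, x2, x3, x4, x5 ≥ 0.
The minimum-cost mix takes nothing from potassium nitrate, calcium nitrate — only potassium sulfate, urea, rock phosphate. The nitrogen, phosphorus (P₂O₅), potassium (K₂O) requirements are met with equality.
So potassium sulfate = 1.9375 kg, urea = 0.95652 kg, rock phosphate = 0.77419 kg.
Objective = 0.98·1.9375 + 0.58·0.95652 + 0.26·0.77419 = 2.6548.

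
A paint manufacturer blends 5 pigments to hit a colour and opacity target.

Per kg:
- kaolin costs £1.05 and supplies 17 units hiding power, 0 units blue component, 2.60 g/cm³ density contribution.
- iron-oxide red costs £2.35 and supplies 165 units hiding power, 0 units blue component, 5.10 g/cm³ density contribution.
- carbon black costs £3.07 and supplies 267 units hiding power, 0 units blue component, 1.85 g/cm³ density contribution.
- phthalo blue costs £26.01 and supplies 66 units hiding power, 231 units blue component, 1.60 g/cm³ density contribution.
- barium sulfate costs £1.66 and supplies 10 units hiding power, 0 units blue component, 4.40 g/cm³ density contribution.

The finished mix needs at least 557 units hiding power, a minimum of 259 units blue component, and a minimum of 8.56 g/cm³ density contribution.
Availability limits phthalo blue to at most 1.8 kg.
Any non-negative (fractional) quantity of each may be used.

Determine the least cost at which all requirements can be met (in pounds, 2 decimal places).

£35.11

Treat it as an LP. Let x1 = kg of kaolin, x2 = kg of iron-oxide red, x3 = kg of carbon black, x4 = kg of phthalo blue, x5 = kg of barium sulfate.
Minimize 1.05x1 + 2.35x2 + 3.07x3 + 26.01x4 + 1.66x5 with:
  17x1 + 165x2 + 267x3 + 66x4 + 10x5 ≥ 557   (hiding power)
  231x4 ≥ 259   (blue component)
  2.6x1 + 5.1x2 + 1.85x3 + 1.6x4 + 4.4x5 ≥ 8.56   (density contribution)
  x4 ≤ 1.8
  x1, x2, x3, x4, x5 ≥ 0.
The minimum-cost mix takes nothing from kaolin, barium sulfate — only iron-oxide red, carbon black, phthalo blue. The hiding power, blue component, density contribution requirements are met with equality.
So iron-oxide red = 0.8642 kg, carbon black = 1.2749 kg, phthalo blue = 1.1212 kg.
Objective = 2.35·0.8642 + 3.07·1.2749 + 26.01·1.1212 = 35.1072.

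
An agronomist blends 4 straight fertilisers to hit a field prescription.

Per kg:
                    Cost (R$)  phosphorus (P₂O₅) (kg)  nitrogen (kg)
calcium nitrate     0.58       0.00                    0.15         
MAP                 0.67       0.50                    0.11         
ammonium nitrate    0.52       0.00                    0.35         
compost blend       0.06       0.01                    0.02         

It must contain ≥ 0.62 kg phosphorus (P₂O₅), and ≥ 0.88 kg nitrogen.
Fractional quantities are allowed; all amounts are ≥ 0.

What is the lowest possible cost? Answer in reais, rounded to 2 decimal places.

R$1.94

Let x1 = kg of calcium nitrate, x2 = kg of MAP, x3 = kg of ammonium nitrate, x4 = kg of compost blend.
Minimise 0.58x1 + 0.67x2 + 0.52x3 + 0.06x4 subject to:
  0.5x2 + 0.01x4 ≥ 0.62   (phosphorus (P₂O₅))
  0.15x1 + 0.11x2 + 0.35x3 + 0.02x4 ≥ 0.88   (nitrogen)
  x1, x2, x3, x4 ≥ 0.
The minimum-cost mix takes nothing from calcium nitrate, compost blend — only MAP, ammonium nitrate. There the phosphorus (P₂O₅) and nitrogen constraints are tight.
That vertex is x2 = 1.24, x3 = 2.125.
Hence cost = 0.67·1.24 + 0.52·2.125 = R$1.9358.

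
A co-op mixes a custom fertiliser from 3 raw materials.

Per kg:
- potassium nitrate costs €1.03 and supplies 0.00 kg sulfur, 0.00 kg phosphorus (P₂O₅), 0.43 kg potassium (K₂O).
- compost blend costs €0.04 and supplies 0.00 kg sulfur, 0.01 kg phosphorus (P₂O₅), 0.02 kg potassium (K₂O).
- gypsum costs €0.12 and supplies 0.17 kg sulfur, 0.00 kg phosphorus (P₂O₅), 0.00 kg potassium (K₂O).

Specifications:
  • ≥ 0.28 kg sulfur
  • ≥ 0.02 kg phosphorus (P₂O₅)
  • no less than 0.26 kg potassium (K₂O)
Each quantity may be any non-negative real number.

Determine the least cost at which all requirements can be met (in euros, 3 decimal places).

€0.718

Treat it as an LP. Let x1 = kg of potassium nitrate, x2 = kg of compost blend, x3 = kg of gypsum.
min 1.03x1 + 0.04x2 + 0.12x3 with:
  0.17x3 ≥ 0.28   (sulfur)
  0.01x2 ≥ 0.02   (phosphorus (P₂O₅))
  0.43x1 + 0.02x2 ≥ 0.26   (potassium (K₂O))
  x1, x2, x3 ≥ 0.
The optimal basis is {compost blend, gypsum}; potassium nitrate drops out. Binding constraints: sulfur and potassium (K₂O).
So compost blend = 13 kg, gypsum = 1.647 kg.
Hence cost = 0.04·13 + 0.12·1.647 = €0.71764.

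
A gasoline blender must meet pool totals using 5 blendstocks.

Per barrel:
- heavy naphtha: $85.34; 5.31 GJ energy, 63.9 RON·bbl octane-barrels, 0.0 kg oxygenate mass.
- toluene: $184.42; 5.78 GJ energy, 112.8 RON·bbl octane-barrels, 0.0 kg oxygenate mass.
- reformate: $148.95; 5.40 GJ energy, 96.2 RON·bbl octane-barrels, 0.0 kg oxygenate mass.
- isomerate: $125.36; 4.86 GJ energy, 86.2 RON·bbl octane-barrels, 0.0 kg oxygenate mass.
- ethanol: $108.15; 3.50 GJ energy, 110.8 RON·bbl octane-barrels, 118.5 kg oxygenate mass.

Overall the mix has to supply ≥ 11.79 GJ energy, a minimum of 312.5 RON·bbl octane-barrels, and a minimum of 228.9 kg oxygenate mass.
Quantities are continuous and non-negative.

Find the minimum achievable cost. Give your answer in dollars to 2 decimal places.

$318.41

Let x1 = barrels of heavy naphtha, x2 = barrels of toluene, x3 = barrels of reformate, x4 = barrels of isomerate, x5 = barrels of ethanol.
Minimize 85.34x1 + 184.42x2 + 148.95x3 + 125.36x4 + 108.15x5 with:
  5.31x1 + 5.78x2 + 5.4x3 + 4.86x4 + 3.5x5 ≥ 11.79   (energy)
  63.9x1 + 112.8x2 + 96.2x3 + 86.2x4 + 110.8x5 ≥ 312.5   (octane-barrels)
  118.5x5 ≥ 228.9   (oxygenate mass)
  x1, x2, x3, x4, x5 ≥ 0.
The cheapest feasible vertex uses only heavy naphtha, ethanol; toluene, reformate, isomerate are not used. There the energy and octane-barrels constraints are tight.
So heavy naphtha = 0.5829 barrels, ethanol = 2.4842 barrels.
Total cost: 85.34·0.5829 + 108.15·2.4842 = 318.4109.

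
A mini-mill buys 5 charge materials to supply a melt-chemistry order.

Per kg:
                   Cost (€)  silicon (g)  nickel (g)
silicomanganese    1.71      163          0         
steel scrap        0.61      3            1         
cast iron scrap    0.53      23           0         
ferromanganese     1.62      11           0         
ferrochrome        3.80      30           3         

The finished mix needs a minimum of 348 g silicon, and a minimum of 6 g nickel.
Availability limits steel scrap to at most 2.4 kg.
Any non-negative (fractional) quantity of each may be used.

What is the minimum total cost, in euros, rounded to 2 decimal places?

€9.22

Let x1 = kg of silicomanganese, x2 = kg of steel scrap, x3 = kg of cast iron scrap, x4 = kg of ferromanganese, x5 = kg of ferrochrome.
min 1.71x1 + 0.61x2 + 0.53x3 + 1.62x4 + 3.8x5 subject to:
  163x1 + 3x2 + 23x3 + 11x4 + 30x5 ≥ 348   (silicon)
  1x2 + 3x5 ≥ 6   (nickel)
  x2 ≤ 2.4
  x1, x2, x3, x4, x5 ≥ 0.
The minimum-cost mix takes nothing from cast iron scrap, ferromanganese — only silicomanganese, steel scrap, ferrochrome. There the silicon, nickel, the steel scrap cap constraints are tight.
Solving gives x1 = 1.87, x2 = 2.4, x5 = 1.2.
Cost = 1.71·1.87 + 0.61·2.4 + 3.8·1.2 = 9.2217.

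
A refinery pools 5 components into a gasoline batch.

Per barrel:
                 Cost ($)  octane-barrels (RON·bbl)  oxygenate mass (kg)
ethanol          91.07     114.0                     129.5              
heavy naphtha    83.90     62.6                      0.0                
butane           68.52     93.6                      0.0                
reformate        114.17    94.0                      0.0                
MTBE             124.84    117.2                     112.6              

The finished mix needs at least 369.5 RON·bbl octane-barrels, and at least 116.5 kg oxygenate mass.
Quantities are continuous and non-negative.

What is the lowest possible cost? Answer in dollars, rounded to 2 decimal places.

$277.34

Let x1 = barrels of ethanol, x2 = barrels of heavy naphtha, x3 = barrels of butane, x4 = barrels of reformate, x5 = barrels of MTBE.
Minimise 91.07x1 + 83.9x2 + 68.52x3 + 114.17x4 + 124.84x5 subject to:
  114x1 + 62.6x2 + 93.6x3 + 94x4 + 117.2x5 ≥ 369.5   (octane-barrels)
  129.5x1 + 112.6x5 ≥ 116.5   (oxygenate mass)
  x1, x2, x3, x4, x5 ≥ 0.
The cheapest feasible vertex uses only ethanol, butane; heavy naphtha, reformate, MTBE are not used. Binding constraints: octane-barrels and oxygenate mass.
So ethanol = 0.899614 barrels, butane = 2.85197 barrels.
Cost = 91.07·0.899614 + 68.52·2.85197 = 277.3448.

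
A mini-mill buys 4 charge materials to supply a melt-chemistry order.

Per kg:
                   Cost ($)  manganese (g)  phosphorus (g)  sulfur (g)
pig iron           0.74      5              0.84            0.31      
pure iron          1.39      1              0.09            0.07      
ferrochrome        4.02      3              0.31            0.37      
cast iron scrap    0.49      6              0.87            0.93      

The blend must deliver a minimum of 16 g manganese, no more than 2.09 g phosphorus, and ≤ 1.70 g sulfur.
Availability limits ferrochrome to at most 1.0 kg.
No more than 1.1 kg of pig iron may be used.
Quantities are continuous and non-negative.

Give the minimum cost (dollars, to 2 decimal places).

Set it up as a linear program. Let x1 = kg of pig iron, x2 = kg of pure iron, x3 = kg of ferrochrome, x4 = kg of cast iron scrap.
Minimise 0.74x1 + 1.39x2 + 4.02x3 + 0.49x4 subject to:
  5x1 + 1x2 + 3x3 + 6x4 ≥ 16   (manganese)
  0.84x1 + 0.09x2 + 0.31x3 + 0.87x4 ≤ 2.09   (phosphorus)
  0.31x1 + 0.07x2 + 0.37x3 + 0.93x4 ≤ 1.7   (sulfur)
  x3 ≤ 1
  x1 ≤ 1.1
  x1, x2, x3, x4 ≥ 0.
The optimal basis is {pig iron, pure iron, cast iron scrap}; ferrochrome drops out. The manganese, phosphorus, sulfur requirements are met with equality.
Solving gives x1 = 0.6605, x2 = 5.563, x4 = 1.189.
Total cost: 0.74·0.6605 + 1.39·5.563 + 0.49·1.189 = 8.8040.

$8.80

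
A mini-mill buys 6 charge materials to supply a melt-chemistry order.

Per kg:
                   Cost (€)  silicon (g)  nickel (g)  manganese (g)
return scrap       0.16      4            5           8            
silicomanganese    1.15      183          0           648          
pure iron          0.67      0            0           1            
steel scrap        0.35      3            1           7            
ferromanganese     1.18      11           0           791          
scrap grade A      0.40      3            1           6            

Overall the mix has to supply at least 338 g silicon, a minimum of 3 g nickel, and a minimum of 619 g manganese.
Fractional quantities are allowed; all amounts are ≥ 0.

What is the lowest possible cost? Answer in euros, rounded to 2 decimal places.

Let x1 = kg of return scrap, x2 = kg of silicomanganese, x3 = kg of pure iron, x4 = kg of steel scrap, x5 = kg of ferromanganese, x6 = kg of scrap grade A.
min 0.16x1 + 1.15x2 + 0.67x3 + 0.35x4 + 1.18x5 + 0.4x6 subject to:
  4x1 + 183x2 + 3x4 + 11x5 + 3x6 ≥ 338   (silicon)
  5x1 + 1x4 + 1x6 ≥ 3   (nickel)
  8x1 + 648x2 + 1x3 + 7x4 + 791x5 + 6x6 ≥ 619   (manganese)
  x1, x2, x3, x4, x5, x6 ≥ 0.
The cheapest feasible vertex uses only return scrap, silicomanganese; pure iron, steel scrap, ferromanganese, scrap grade A are not used. The silicon and nickel requirements are met with equality.
That vertex is x1 = 0.6, x2 = 1.8339.
Hence cost = 0.16·0.6 + 1.15·1.8339 = €2.20499.

€2.20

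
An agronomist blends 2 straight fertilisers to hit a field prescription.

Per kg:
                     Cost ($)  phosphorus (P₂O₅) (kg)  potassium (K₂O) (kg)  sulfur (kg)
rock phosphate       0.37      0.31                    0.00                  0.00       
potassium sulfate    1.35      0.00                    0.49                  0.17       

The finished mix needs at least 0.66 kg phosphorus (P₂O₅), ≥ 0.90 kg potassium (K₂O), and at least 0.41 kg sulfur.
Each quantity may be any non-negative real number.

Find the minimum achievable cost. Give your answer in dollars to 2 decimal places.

This is a linear program. Let x1 = kg of rock phosphate, x2 = kg of potassium sulfate.
Minimise 0.37x1 + 1.35x2 with:
  0.31x1 ≥ 0.66   (phosphorus (P₂O₅))
  0.49x2 ≥ 0.9   (potassium (K₂O))
  0.17x2 ≥ 0.41   (sulfur)
  x1, x2 ≥ 0.
Both inputs are positive at the optimum. There the phosphorus (P₂O₅) and sulfur constraints are tight.
That vertex is x1 = 2.129, x2 = 2.412.
Hence cost = 0.37·2.129 + 1.35·2.412 = $4.0439.

$4.04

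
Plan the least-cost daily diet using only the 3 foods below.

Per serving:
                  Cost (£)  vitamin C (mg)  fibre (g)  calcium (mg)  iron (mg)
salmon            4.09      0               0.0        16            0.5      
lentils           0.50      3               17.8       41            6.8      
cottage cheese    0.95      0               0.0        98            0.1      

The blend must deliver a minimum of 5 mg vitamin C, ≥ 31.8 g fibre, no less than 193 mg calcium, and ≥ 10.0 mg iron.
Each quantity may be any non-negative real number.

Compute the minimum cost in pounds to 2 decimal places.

Treat it as an LP. Let x1 = servings of salmon, x2 = servings of lentils, x3 = servings of cottage cheese.
Minimize 4.09x1 + 0.5x2 + 0.95x3 subject to:
  3x2 ≥ 5   (vitamin C)
  17.8x2 ≥ 31.8   (fibre)
  16x1 + 41x2 + 98x3 ≥ 193   (calcium)
  0.5x1 + 6.8x2 + 0.1x3 ≥ 10   (iron)
  x1, x2, x3 ≥ 0.
The optimal basis is {lentils, cottage cheese}; salmon drops out. The fibre and calcium requirements are met with equality.
Optimal quantities: lentils = 1.787 servings, cottage cheese = 1.222 servings.
Objective = 0.5·1.787 + 0.95·1.222 = 2.0544.

£2.05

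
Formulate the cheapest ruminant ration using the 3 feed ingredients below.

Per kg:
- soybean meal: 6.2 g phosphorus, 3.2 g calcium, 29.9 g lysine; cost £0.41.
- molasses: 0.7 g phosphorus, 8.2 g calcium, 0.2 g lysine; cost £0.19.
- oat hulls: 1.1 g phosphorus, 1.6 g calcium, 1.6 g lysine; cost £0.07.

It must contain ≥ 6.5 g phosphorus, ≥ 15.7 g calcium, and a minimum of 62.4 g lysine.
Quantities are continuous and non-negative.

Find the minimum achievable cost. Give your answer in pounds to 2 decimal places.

Treat it as an LP. Let x1 = kg of soybean meal, x2 = kg of molasses, x3 = kg of oat hulls.
Minimize 0.41x1 + 0.19x2 + 0.07x3 with:
  6.2x1 + 0.7x2 + 1.1x3 ≥ 6.5   (phosphorus)
  3.2x1 + 8.2x2 + 1.6x3 ≥ 15.7   (calcium)
  29.9x1 + 0.2x2 + 1.6x3 ≥ 62.4   (lysine)
  x1, x2, x3 ≥ 0.
At the optimum only soybean meal, molasses are positive (oat hulls = 0). The calcium and lysine requirements are met with equality.
So soybean meal = 2.08 kg, molasses = 1.103 kg.
Hence cost = 0.41·2.08 + 0.19·1.103 = £1.0624.

£1.06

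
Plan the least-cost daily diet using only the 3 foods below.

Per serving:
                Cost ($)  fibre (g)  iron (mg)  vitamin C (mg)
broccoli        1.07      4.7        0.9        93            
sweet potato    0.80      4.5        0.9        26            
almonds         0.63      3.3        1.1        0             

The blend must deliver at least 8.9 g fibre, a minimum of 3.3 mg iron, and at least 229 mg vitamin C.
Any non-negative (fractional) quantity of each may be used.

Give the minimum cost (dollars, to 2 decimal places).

Treat it as an LP. Let x1 = servings of broccoli, x2 = servings of sweet potato, x3 = servings of almonds.
min 1.07x1 + 0.8x2 + 0.63x3 s.t.:
  4.7x1 + 4.5x2 + 3.3x3 ≥ 8.9   (fibre)
  0.9x1 + 0.9x2 + 1.1x3 ≥ 3.3   (iron)
  93x1 + 26x2 ≥ 229   (vitamin C)
  x1, x2, x3 ≥ 0.
The minimum-cost mix takes nothing from sweet potato — only broccoli, almonds. The iron and vitamin C requirements are met with equality.
So broccoli = 2.462 servings, almonds = 0.9853 servings.
Hence cost = 1.07·2.462 + 0.63·0.9853 = $3.2551.

$3.26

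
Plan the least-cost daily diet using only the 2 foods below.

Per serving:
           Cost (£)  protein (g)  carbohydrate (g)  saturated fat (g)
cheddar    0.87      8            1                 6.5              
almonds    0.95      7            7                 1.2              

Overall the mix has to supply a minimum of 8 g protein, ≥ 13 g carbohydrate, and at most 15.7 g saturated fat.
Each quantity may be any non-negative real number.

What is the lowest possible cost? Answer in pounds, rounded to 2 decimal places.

£1.76

Set it up as a linear program. Let x1 = servings of cheddar, x2 = servings of almonds.
Minimize 0.87x1 + 0.95x2 s.t.:
  8x1 + 7x2 ≥ 8   (protein)
  1x1 + 7x2 ≥ 13   (carbohydrate)
  6.5x1 + 1.2x2 ≤ 15.7   (saturated fat)
  x1, x2 ≥ 0.
At the optimum only almonds is positive (cheddar = 0). Binding constraint: carbohydrate.
That vertex is x2 = 1.857.
Objective = 0.95·1.857 = 1.7642.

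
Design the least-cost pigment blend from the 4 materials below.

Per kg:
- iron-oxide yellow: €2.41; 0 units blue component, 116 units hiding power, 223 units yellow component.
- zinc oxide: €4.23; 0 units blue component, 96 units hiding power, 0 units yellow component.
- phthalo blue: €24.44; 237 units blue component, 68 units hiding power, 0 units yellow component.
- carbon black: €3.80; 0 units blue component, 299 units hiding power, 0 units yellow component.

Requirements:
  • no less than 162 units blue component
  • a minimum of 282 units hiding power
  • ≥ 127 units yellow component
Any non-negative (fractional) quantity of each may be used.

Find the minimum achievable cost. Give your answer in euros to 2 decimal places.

Let x1 = kg of iron-oxide yellow, x2 = kg of zinc oxide, x3 = kg of phthalo blue, x4 = kg of carbon black.
min 2.41x1 + 4.23x2 + 24.44x3 + 3.8x4 with:
  237x3 ≥ 162   (blue component)
  116x1 + 96x2 + 68x3 + 299x4 ≥ 282   (hiding power)
  223x1 ≥ 127   (yellow component)
  x1, x2, x3, x4 ≥ 0.
The minimum-cost mix takes nothing from zinc oxide — only iron-oxide yellow, phthalo blue, carbon black. Binding constraints: blue component, hiding power, yellow component.
That vertex is x1 = 0.5695, x3 = 0.6835, x4 = 0.5667.
Cost = 2.41·0.5695 + 24.44·0.6835 + 3.8·0.5667 = 20.2307.

€20.23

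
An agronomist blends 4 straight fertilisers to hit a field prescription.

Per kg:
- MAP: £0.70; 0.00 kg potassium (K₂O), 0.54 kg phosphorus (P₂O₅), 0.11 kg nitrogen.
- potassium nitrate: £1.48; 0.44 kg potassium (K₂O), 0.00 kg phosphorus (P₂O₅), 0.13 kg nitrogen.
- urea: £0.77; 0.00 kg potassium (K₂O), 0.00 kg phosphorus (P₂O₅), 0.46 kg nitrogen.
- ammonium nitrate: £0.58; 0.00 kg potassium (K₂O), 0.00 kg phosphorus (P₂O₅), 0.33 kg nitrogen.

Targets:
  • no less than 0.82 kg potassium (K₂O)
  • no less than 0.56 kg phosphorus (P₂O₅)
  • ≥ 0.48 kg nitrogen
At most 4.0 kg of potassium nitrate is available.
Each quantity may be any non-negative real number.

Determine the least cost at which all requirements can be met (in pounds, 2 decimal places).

£3.69

Set it up as a linear program. Let x1 = kg of MAP, x2 = kg of potassium nitrate, x3 = kg of urea, x4 = kg of ammonium nitrate.
min 0.7x1 + 1.48x2 + 0.77x3 + 0.58x4 s.t.:
  0.44x2 ≥ 0.82   (potassium (K₂O))
  0.54x1 ≥ 0.56   (phosphorus (P₂O₅))
  0.11x1 + 0.13x2 + 0.46x3 + 0.33x4 ≥ 0.48   (nitrogen)
  x2 ≤ 4
  x1, x2, x3, x4 ≥ 0.
The cheapest feasible vertex uses only MAP, potassium nitrate, urea; ammonium nitrate is not used. Binding constraints: potassium (K₂O), phosphorus (P₂O₅), nitrogen.
Optimal quantities: MAP = 1.037 kg, potassium nitrate = 1.864 kg, urea = 0.2688 kg.
Cost = 0.7·1.037 + 1.48·1.864 + 0.77·0.2688 = 3.6916.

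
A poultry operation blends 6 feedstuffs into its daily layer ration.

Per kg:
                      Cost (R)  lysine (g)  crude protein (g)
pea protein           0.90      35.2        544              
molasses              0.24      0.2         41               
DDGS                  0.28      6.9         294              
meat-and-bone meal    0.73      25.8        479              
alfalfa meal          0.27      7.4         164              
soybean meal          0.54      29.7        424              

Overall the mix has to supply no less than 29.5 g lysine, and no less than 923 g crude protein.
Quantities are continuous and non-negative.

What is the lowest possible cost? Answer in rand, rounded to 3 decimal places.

Set it up as a linear program. Let x1 = kg of pea protein, x2 = kg of molasses, x3 = kg of DDGS, x4 = kg of meat-and-bone meal, x5 = kg of alfalfa meal, x6 = kg of soybean meal.
Minimize 0.9x1 + 0.24x2 + 0.28x3 + 0.73x4 + 0.27x5 + 0.54x6 with:
  35.2x1 + 0.2x2 + 6.9x3 + 25.8x4 + 7.4x5 + 29.7x6 ≥ 29.5   (lysine)
  544x1 + 41x2 + 294x3 + 479x4 + 164x5 + 424x6 ≥ 923   (crude protein)
  x1, x2, x3, x4, x5, x6 ≥ 0.
At the optimum only DDGS, soybean meal are positive (pea protein, molasses, meat-and-bone meal, alfalfa meal = 0). There the lysine and crude protein constraints are tight.
Optimal quantities: DDGS = 2.567 kg, soybean meal = 0.3969 kg.
Total cost: 0.28·2.567 + 0.54·0.3969 = 0.93309.

R0.933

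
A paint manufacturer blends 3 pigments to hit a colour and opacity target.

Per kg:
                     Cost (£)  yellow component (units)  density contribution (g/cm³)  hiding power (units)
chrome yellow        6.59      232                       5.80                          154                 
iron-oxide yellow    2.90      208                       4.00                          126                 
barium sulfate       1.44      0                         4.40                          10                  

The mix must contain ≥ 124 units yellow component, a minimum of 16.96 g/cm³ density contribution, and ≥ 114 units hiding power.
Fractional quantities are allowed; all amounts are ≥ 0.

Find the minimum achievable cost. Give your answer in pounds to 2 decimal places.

£6.58

Let x1 = kg of chrome yellow, x2 = kg of iron-oxide yellow, x3 = kg of barium sulfate.
min 6.59x1 + 2.9x2 + 1.44x3 subject to:
  232x1 + 208x2 ≥ 124   (yellow component)
  5.8x1 + 4x2 + 4.4x3 ≥ 16.96   (density contribution)
  154x1 + 126x2 + 10x3 ≥ 114   (hiding power)
  x1, x2, x3 ≥ 0.
The optimal basis is {iron-oxide yellow, barium sulfate}; chrome yellow drops out. Binding constraints: density contribution and hiding power.
That vertex is x2 = 0.6454, x3 = 3.268.
Total cost: 2.9·0.6454 + 1.44·3.268 = 6.5776.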